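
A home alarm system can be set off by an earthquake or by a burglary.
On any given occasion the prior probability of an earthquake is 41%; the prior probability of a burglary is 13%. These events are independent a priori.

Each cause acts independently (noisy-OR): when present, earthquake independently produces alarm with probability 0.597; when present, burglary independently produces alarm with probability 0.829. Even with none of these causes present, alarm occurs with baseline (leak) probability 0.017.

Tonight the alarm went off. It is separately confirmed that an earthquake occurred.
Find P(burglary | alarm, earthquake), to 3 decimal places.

P(burglary | alarm, earthquake) ≈ 0.187

Under noisy-OR, P(alarm | causes) = 1 − (1−0.017)·∏(1−qᵢ) over the active causes.
Sum P(alarm|·) weighted by the priors over both values of burglary:
  P(alarm | earthquake) = 0.603851×0.87 + 0.932259×0.13
        = 0.525350 + 0.121194 = 0.646544
Configurations with burglary contribute 0.121194, so
  P(burglary | alarm, earthquake) = 0.121194 / 0.646544 ≈ 0.187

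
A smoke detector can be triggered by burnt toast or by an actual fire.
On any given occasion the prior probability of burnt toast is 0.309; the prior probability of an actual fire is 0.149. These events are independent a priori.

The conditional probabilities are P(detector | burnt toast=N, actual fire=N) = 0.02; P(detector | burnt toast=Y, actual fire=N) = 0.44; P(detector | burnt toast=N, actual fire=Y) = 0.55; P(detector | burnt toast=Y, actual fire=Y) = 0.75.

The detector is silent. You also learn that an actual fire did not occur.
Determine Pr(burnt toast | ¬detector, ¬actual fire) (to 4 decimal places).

P(¬detector | ¬actual fire) = 0.98·0.691 + 0.56·0.309 = 0.677180 + 0.173040 = 0.850220
The burnt toast-present share is 0.56·0.309 = 0.173040.
P(burnt toast | ¬detector, ¬actual fire) = 0.173040 / 0.850220 ≈ 0.2035

Pr(burnt toast | ¬detector, ¬actual fire) ≈ 0.2035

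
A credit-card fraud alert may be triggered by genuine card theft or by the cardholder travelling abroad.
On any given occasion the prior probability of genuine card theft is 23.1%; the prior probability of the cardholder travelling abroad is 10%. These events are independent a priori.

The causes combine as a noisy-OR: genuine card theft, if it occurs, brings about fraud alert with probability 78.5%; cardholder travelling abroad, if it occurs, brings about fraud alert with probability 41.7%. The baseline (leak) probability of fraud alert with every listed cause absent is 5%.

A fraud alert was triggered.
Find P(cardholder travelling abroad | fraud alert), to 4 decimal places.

P(cardholder travelling abroad | fraud alert) ≈ 0.2146

Under noisy-OR, P(fraud alert | causes) = 1 − (1−0.05)·∏(1−qᵢ) over the active causes.
Weight on cardholder travelling abroad=true, given the evidence: 0.034309 + 0.020349 = 0.054658
Normalizer over all consistent configurations: 0.05×0.769×0.9 + 0.44615×0.769×0.1 + 0.79575×0.231×0.9 + 0.880922×0.231×0.1 = 0.254699
P(cardholder travelling abroad | fraud alert) = 0.054658/0.254699 ≈ 0.2146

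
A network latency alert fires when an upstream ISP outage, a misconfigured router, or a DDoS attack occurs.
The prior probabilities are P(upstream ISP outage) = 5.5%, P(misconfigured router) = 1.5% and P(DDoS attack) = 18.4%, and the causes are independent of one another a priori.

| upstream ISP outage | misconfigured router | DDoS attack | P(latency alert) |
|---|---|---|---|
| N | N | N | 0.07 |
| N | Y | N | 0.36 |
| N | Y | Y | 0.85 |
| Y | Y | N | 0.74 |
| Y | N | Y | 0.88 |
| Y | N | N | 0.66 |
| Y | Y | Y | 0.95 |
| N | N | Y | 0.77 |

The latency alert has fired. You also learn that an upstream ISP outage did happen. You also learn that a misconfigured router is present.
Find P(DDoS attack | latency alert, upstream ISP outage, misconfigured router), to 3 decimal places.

Sum P(latency alert|·) weighted by the priors over both values of DDoS attack:
  P(latency alert | upstream ISP outage, misconfigured router) = 0.74*0.816 + 0.95*0.184
        = 0.603840 + 0.174800 = 0.778640
Keeping only the DDoS attack-present terms gives 0.174800, so
  P(DDoS attack | latency alert, upstream ISP outage, misconfigured router) = 0.174800 / 0.778640 ≈ 0.224

P(DDoS attack | latency alert, upstream ISP outage, misconfigured router) ≈ 0.224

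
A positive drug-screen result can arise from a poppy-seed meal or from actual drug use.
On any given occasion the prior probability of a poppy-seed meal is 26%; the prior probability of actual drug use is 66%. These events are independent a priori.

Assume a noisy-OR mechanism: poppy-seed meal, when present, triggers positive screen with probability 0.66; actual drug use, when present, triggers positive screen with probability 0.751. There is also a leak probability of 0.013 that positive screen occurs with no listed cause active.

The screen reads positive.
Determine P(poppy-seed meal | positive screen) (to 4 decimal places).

Under noisy-OR, P(positive screen | causes) = 1 − (1−0.013)·∏(1−qᵢ) over the active causes.
P(positive screen) = 0.013*0.74*0.34 + 0.754237*0.74*0.66 + 0.66442*0.26*0.34 + 0.916441*0.26*0.66 = 0.003271 + 0.368369 + 0.058735 + 0.157261 = 0.587636
Restricting to configurations with poppy-seed meal present: 0.058735 + 0.157261 = 0.215996.
P(poppy-seed meal | positive screen) = 0.215996 / 0.587636 ≈ 0.3676

P(poppy-seed meal | positive screen) ≈ 0.3676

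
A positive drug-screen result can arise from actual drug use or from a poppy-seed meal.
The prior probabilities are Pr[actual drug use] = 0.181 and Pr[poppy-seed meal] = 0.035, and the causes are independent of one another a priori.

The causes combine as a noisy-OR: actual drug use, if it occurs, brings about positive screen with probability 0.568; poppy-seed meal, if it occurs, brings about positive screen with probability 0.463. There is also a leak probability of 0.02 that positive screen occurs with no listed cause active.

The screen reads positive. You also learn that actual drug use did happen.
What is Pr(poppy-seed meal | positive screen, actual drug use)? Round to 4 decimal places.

Pr(poppy-seed meal | positive screen, actual drug use) ≈ 0.0463

Under noisy-OR, P(positive screen | causes) = 1 − (1−0.02)·∏(1−qᵢ) over the active causes.
By total probability over both values of poppy-seed meal:
  P(positive screen | actual drug use) = 0.57664·0.965 + 0.772656·0.035
        = 0.556458 + 0.027043 = 0.583501
Configurations with poppy-seed meal contribute 0.027043, so
  P(poppy-seed meal | positive screen, actual drug use) = 0.027043 / 0.583501 ≈ 0.0463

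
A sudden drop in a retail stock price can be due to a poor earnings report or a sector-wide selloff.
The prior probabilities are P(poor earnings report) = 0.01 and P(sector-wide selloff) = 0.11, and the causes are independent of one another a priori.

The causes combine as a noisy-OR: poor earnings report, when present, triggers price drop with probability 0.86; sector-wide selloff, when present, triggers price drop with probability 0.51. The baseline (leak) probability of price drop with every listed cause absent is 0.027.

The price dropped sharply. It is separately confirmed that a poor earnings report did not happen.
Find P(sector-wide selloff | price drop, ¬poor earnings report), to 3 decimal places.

Under noisy-OR, P(price drop | causes) = 1 − (1−0.027)·∏(1−qᵢ) over the active causes.
P(price drop | ¬poor earnings report) = 0.027·0.89 + 0.52323·0.11 = 0.024030 + 0.057555 = 0.081585
The sector-wide selloff-present share is 0.52323·0.11 = 0.057555.
So P(sector-wide selloff | price drop, ¬poor earnings report) = 0.057555/0.081585 ≈ 0.705.

P(sector-wide selloff | price drop, ¬poor earnings report) ≈ 0.705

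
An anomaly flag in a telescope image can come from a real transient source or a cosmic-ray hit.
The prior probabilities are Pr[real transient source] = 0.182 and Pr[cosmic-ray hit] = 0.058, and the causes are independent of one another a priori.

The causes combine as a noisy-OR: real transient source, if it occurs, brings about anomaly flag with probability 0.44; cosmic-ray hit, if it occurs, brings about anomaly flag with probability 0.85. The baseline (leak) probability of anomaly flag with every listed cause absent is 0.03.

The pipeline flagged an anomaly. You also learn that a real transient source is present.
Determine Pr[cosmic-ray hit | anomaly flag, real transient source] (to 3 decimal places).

Under noisy-OR, P(anomaly flag | causes) = 1 − (1−0.03)·∏(1−qᵢ) over the active causes.
For the numerator, keep only cosmic-ray hit=true terms: 0.91852*0.058 = 0.053274
Denominator P(anomaly flag | real transient source): 0.4568*0.942 + 0.91852*0.058 = 0.483580
P(cosmic-ray hit | anomaly flag, real transient source) = 0.053274/0.483580 ≈ 0.110

Pr[cosmic-ray hit | anomaly flag, real transient source] ≈ 0.110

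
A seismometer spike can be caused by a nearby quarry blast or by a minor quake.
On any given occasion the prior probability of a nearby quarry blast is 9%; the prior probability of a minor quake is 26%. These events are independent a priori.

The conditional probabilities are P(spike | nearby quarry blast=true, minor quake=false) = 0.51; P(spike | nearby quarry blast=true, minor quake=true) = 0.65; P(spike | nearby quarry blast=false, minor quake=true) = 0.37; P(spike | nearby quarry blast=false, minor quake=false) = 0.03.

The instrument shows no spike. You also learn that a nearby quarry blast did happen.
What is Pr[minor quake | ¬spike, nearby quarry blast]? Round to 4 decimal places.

By total probability over both values of minor quake:
  P(¬spike | nearby quarry blast) = 0.49×0.74 + 0.35×0.26
        = 0.362600 + 0.091000 = 0.453600
Keeping only the minor quake-present terms gives 0.091000, so
  P(minor quake | ¬spike, nearby quarry blast) = 0.091000 / 0.453600 ≈ 0.2006

Pr[minor quake | ¬spike, nearby quarry blast] ≈ 0.2006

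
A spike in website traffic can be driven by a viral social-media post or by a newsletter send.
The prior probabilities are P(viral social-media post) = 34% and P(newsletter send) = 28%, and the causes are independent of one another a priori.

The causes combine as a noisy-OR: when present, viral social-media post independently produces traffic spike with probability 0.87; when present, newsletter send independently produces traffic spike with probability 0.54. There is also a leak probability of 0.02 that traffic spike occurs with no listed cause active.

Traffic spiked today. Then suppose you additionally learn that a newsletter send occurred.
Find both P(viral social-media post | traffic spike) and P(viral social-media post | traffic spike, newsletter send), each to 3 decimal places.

P(viral social-media post | traffic spike) ≈ 0.732; P(viral social-media post | traffic spike, newsletter send) ≈ 0.469

Under noisy-OR, P(traffic spike | causes) = 1 − (1−0.02)·∏(1−qᵢ) over the active causes.
By total probability over the 4 (viral social-media post, newsletter send) configurations:
  P(traffic spike) = 0.02×0.66×0.72 + 0.5492×0.66×0.28 + 0.8726×0.34×0.72 + 0.941396×0.34×0.28
        = 0.009504 + 0.101492 + 0.213612 + 0.089621 = 0.414229
Keeping only the viral social-media post-present terms gives 0.303233, so
  P(viral social-media post | traffic spike) = 0.303233 / 0.414229 ≈ 0.732

Now also conditioning on newsletter send=true:
By total probability over both values of viral social-media post:
  P(traffic spike | newsletter send) = 0.5492*0.66 + 0.941396*0.34
        = 0.362472 + 0.320075 = 0.682547
Keeping only the viral social-media post-present terms gives 0.320075, so
  P(viral social-media post | traffic spike, newsletter send) = 0.320075 / 0.682547 ≈ 0.469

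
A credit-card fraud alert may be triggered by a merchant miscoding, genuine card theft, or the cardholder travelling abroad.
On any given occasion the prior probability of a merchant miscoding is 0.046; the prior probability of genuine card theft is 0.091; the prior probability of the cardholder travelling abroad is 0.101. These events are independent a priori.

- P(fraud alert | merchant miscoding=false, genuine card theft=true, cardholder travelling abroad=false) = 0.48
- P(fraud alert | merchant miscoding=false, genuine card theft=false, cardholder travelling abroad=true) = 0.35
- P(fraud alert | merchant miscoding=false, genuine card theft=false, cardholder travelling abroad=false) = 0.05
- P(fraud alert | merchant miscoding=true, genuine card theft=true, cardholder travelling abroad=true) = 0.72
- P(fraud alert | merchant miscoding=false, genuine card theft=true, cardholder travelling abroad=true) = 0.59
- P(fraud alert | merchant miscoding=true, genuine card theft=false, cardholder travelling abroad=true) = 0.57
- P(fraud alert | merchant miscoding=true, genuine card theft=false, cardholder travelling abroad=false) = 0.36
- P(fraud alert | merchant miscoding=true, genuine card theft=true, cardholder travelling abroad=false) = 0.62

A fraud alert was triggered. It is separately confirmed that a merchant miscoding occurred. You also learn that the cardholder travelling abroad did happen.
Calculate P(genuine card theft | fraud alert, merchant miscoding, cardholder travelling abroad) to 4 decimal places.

P(genuine card theft | fraud alert, merchant miscoding, cardholder travelling abroad) ≈ 0.1123

P(fraud alert | merchant miscoding, cardholder travelling abroad) = 0.57*0.909 + 0.72*0.091 = 0.518130 + 0.065520 = 0.583650
The genuine card theft-present share is 0.72*0.091 = 0.065520.
So P(genuine card theft | fraud alert, merchant miscoding, cardholder travelling abroad) = 0.065520/0.583650 ≈ 0.1123.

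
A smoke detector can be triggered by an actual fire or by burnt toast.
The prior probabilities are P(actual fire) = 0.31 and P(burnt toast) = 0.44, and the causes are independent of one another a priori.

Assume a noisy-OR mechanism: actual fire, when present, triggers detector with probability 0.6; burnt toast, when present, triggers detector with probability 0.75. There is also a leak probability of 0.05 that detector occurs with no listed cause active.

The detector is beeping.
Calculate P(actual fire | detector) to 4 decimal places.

P(actual fire | detector) ≈ 0.4795

Under noisy-OR, P(detector | causes) = 1 − (1−0.05)·∏(1−qᵢ) over the active causes.
Enumerate the 4 (actual fire, burnt toast) configurations and weight by the priors:
  P(detector) = 0.05*0.69*0.56 + 0.7625*0.69*0.44 + 0.62*0.31*0.56 + 0.905*0.31*0.44
        = 0.019320 + 0.231495 + 0.107632 + 0.123442 = 0.481889
Configurations with actual fire contribute 0.231074, so
  P(actual fire | detector) = 0.231074 / 0.481889 ≈ 0.4795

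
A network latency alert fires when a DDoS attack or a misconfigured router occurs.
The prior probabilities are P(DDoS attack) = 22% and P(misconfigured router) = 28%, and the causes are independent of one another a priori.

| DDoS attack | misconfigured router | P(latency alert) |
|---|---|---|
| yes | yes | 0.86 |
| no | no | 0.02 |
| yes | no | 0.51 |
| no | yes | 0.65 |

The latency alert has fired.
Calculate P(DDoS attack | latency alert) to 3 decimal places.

P(latency alert) = 0.02×0.78×0.72 + 0.65×0.78×0.28 + 0.51×0.22×0.72 + 0.86×0.22×0.28 = 0.011232 + 0.141960 + 0.080784 + 0.052976 = 0.286952
Restricting to configurations with DDoS attack present: 0.080784 + 0.052976 = 0.133760.
Hence the posterior is 0.133760/0.286952 ≈ 0.466.

P(DDoS attack | latency alert) ≈ 0.466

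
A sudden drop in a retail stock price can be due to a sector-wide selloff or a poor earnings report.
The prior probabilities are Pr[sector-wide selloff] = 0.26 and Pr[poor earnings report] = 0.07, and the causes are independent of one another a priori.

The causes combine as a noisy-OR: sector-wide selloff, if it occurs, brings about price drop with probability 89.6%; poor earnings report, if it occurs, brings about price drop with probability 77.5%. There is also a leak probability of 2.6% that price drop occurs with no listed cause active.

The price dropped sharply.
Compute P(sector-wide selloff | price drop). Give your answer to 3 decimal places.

Under noisy-OR, P(price drop | causes) = 1 − (1−0.026)·∏(1−qᵢ) over the active causes.
By total probability over the 4 (sector-wide selloff, poor earnings report) configurations:
  P(price drop) = 0.026·0.74·0.93 + 0.78085·0.74·0.07 + 0.898704·0.26·0.93 + 0.977208·0.26·0.07
        = 0.017893 + 0.040448 + 0.217307 + 0.017785 = 0.293433
Keeping only the sector-wide selloff-present terms gives 0.235092, so
  P(sector-wide selloff | price drop) = 0.235092 / 0.293433 ≈ 0.801

P(sector-wide selloff | price drop) ≈ 0.801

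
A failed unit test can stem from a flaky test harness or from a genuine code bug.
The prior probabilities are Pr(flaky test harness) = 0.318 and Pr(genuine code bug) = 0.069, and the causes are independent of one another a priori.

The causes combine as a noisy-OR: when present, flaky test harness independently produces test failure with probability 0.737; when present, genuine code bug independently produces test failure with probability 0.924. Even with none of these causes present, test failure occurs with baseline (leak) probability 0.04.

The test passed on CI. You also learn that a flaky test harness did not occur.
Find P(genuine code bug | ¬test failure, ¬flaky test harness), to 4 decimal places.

Under noisy-OR, P(test failure | causes) = 1 − (1−0.04)·∏(1−qᵢ) over the active causes.
P(¬test failure | ¬flaky test harness) = 0.96·0.931 + 0.07296·0.069 = 0.893760 + 0.005034 = 0.898794
Of this, 0.005034 comes from 0.07296·0.069 (the genuine code bug=true cases).
Hence the posterior is 0.005034/0.898794 ≈ 0.0056.

P(genuine code bug | ¬test failure, ¬flaky test harness) ≈ 0.0056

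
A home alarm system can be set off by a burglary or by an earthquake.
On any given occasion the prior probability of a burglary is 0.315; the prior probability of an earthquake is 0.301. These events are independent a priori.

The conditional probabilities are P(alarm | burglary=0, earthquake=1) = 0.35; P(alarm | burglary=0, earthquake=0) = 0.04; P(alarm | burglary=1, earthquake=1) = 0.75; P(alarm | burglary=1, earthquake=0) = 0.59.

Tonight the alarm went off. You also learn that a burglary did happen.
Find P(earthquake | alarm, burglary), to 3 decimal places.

P(earthquake | alarm, burglary) ≈ 0.354

Weight on earthquake=true, given the evidence: 0.75·0.301 = 0.225750
Normalizer over all consistent configurations: 0.59·0.699 + 0.75·0.301 = 0.638160
Posterior = 0.225750 / 0.638160 ≈ 0.354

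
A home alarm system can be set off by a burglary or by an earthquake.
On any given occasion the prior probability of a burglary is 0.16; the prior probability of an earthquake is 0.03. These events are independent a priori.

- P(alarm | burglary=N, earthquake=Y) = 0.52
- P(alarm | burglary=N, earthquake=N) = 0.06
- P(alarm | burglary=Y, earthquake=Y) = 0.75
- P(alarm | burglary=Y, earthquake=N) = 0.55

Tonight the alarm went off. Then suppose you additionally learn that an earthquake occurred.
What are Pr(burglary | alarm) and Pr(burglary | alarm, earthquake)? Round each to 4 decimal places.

Pr(burglary | alarm) ≈ 0.5893; Pr(burglary | alarm, earthquake) ≈ 0.2155

For the numerator, keep only burglary=true terms: 0.085360 + 0.003600 = 0.088960
Normalizer over all consistent configurations: 0.06·0.84·0.97 + 0.52·0.84·0.03 + 0.55·0.16·0.97 + 0.75·0.16·0.03 = 0.150952
P(burglary | alarm) = 0.088960/0.150952 ≈ 0.5893

With the extra evidence:
P(alarm | earthquake) = 0.52×0.84 + 0.75×0.16 = 0.436800 + 0.120000 = 0.556800
The burglary-present share is 0.75×0.16 = 0.120000.
P(burglary | alarm, earthquake) = 0.120000 / 0.556800 ≈ 0.2155
— earthquake explains away the evidence for burglary.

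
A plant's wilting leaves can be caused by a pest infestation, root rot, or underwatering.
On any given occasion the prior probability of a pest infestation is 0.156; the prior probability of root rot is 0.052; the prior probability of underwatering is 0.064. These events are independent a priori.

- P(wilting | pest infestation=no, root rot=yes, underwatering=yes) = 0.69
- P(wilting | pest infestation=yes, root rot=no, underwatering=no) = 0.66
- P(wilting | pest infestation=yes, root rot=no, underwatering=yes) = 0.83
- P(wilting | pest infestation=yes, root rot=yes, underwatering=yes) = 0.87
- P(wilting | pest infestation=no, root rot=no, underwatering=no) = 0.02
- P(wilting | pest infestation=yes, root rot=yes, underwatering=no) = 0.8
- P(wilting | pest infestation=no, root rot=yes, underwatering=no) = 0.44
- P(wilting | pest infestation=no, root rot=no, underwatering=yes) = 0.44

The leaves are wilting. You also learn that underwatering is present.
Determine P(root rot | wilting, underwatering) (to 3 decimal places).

Sum P(wilting|·) weighted by the priors over the 4 (pest infestation, root rot) configurations:
  P(wilting | underwatering) = 0.44*0.844*0.948 + 0.69*0.844*0.052 + 0.83*0.156*0.948 + 0.87*0.156*0.052
        = 0.352049 + 0.030283 + 0.122747 + 0.007057 = 0.512136
The terms with root rot present sum to 0.037340, so
  P(root rot | wilting, underwatering) = 0.037340 / 0.512136 ≈ 0.073

P(root rot | wilting, underwatering) ≈ 0.073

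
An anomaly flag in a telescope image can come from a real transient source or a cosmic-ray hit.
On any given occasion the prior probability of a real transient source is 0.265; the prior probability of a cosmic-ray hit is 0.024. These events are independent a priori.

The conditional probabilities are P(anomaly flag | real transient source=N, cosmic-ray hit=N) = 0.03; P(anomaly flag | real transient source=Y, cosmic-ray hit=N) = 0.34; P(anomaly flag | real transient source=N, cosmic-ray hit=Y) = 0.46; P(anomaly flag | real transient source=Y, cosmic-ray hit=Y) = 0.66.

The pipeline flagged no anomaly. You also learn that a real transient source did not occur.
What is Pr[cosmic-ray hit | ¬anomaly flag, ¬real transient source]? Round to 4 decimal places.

Pr[cosmic-ray hit | ¬anomaly flag, ¬real transient source] ≈ 0.0135

P(¬anomaly flag | ¬real transient source) = 0.97×0.976 + 0.54×0.024 = 0.946720 + 0.012960 = 0.959680
Restricting to configurations with cosmic-ray hit present: 0.54×0.024 = 0.012960.
Hence the posterior is 0.012960/0.959680 ≈ 0.0135.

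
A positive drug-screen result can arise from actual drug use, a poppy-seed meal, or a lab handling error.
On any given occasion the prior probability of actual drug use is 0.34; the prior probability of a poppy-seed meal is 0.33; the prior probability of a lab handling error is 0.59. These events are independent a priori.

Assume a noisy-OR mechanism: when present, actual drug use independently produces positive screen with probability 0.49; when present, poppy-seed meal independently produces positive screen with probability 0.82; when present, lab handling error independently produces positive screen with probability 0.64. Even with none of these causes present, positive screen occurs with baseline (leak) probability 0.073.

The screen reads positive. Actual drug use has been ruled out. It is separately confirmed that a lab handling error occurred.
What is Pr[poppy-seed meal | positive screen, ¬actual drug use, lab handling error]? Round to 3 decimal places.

Pr[poppy-seed meal | positive screen, ¬actual drug use, lab handling error] ≈ 0.410

Under noisy-OR, P(positive screen | causes) = 1 − (1−0.073)·∏(1−qᵢ) over the active causes.
P(positive screen | ¬actual drug use, lab handling error) = 0.66628×0.67 + 0.93993×0.33 = 0.446408 + 0.310177 = 0.756585
Restricting to configurations with poppy-seed meal present: 0.93993×0.33 = 0.310177.
P(poppy-seed meal | positive screen, ¬actual drug use, lab handling error) = 0.310177 / 0.756585 ≈ 0.410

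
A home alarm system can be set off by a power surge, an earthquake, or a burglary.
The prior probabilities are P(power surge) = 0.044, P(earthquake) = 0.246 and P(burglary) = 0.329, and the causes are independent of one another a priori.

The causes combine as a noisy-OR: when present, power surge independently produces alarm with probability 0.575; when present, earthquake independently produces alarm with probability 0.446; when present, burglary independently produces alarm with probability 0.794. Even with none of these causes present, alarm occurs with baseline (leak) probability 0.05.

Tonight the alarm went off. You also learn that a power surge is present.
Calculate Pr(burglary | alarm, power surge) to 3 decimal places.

Pr(burglary | alarm, power surge) ≈ 0.415

Under noisy-OR, P(alarm | causes) = 1 − (1−0.05)·∏(1−qᵢ) over the active causes.
Numerator (weight on configurations with burglary): 0.227434 + 0.077205 = 0.304639
Normalizer over all consistent configurations: 0.59625*0.754*0.671 + 0.916828*0.754*0.329 + 0.776323*0.246*0.671 + 0.953922*0.246*0.329 = 0.734447
Posterior = 0.304639 / 0.734447 ≈ 0.415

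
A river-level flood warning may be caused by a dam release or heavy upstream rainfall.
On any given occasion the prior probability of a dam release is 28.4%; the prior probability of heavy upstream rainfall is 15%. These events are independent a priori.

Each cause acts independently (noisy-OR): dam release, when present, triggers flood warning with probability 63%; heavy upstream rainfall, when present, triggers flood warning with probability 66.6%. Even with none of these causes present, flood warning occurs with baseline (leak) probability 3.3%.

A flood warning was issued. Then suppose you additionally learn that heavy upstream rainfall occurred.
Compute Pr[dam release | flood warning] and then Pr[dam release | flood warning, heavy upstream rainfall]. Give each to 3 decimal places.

Under noisy-OR, P(flood warning | causes) = 1 − (1−0.033)·∏(1−qᵢ) over the active causes.
Numerator (weight on configurations with dam release): 0.155029 + 0.037509 = 0.192538
Denominator P(flood warning): 0.033×0.716×0.85 + 0.677022×0.716×0.15 + 0.64221×0.284×0.85 + 0.880498×0.284×0.15 = 0.285334
P(dam release | flood warning) = 0.192538/0.285334 ≈ 0.675

With the extra evidence:
Sum P(flood warning|·) weighted by the priors over both values of dam release:
  P(flood warning | heavy upstream rainfall) = 0.677022·0.716 + 0.880498·0.284
        = 0.484748 + 0.250061 = 0.734809
The terms with dam release present sum to 0.250061, so
  P(dam release | flood warning, heavy upstream rainfall) = 0.250061 / 0.734809 ≈ 0.340
This is intercausal reasoning (explaining away): once heavy upstream rainfall accounts for the flood warning, dam release becomes less likely.

Pr[dam release | flood warning] ≈ 0.675; Pr[dam release | flood warning, heavy upstream rainfall] ≈ 0.340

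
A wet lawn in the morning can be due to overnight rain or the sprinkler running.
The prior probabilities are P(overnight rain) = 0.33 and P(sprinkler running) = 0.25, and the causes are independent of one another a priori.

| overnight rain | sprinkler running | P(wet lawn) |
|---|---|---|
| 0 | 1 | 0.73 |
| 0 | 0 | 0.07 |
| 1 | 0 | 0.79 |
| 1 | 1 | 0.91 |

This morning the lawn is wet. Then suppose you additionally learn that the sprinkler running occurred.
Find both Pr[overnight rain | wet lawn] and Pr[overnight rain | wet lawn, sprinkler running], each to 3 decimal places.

P(wet lawn) = 0.07×0.67×0.75 + 0.73×0.67×0.25 + 0.79×0.33×0.75 + 0.91×0.33×0.25 = 0.035175 + 0.122275 + 0.195525 + 0.075075 = 0.428050
Restricting to configurations with overnight rain present: 0.195525 + 0.075075 = 0.270600.
Hence the posterior is 0.270600/0.428050 ≈ 0.632.

Now condition on the additional information:
P(wet lawn | sprinkler running) = 0.73*0.67 + 0.91*0.33 = 0.489100 + 0.300300 = 0.789400
The overnight rain-present share is 0.91*0.33 = 0.300300.
P(overnight rain | wet lawn, sprinkler running) = 0.300300 / 0.789400 ≈ 0.380
The drop from 0.632 to 0.380 is the explaining-away (discounting) effect.

Pr[overnight rain | wet lawn] ≈ 0.632; Pr[overnight rain | wet lawn, sprinkler running] ≈ 0.380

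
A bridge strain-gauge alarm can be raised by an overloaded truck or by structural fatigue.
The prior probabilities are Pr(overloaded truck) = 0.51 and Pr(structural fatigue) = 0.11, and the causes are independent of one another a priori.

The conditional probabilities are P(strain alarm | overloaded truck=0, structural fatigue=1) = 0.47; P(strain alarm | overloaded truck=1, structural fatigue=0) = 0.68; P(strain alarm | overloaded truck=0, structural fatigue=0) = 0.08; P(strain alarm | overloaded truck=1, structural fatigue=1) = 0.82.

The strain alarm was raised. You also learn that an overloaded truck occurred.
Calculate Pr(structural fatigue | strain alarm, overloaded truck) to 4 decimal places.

Pr(structural fatigue | strain alarm, overloaded truck) ≈ 0.1297

Enumerate both values of structural fatigue and weight by the priors:
  P(strain alarm | overloaded truck) = 0.68*0.89 + 0.82*0.11
        = 0.605200 + 0.090200 = 0.695400
Keeping only the structural fatigue-present terms gives 0.090200, so
  P(structural fatigue | strain alarm, overloaded truck) = 0.090200 / 0.695400 ≈ 0.1297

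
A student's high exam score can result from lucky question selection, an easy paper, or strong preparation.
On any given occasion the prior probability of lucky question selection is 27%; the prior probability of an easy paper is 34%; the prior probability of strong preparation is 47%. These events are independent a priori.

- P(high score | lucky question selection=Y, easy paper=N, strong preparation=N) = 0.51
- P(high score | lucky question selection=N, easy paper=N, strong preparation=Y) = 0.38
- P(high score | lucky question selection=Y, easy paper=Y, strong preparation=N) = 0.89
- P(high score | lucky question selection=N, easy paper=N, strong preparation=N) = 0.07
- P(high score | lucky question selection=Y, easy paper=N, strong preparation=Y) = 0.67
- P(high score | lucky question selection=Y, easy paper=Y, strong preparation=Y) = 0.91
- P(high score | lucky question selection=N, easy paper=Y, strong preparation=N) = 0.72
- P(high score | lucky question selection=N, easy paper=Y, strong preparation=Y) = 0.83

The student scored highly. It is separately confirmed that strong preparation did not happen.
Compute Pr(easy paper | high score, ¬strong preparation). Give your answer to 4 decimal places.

Pr(easy paper | high score, ¬strong preparation) ≈ 0.6764

P(high score | ¬strong preparation) = 0.07*0.73*0.66 + 0.72*0.73*0.34 + 0.51*0.27*0.66 + 0.89*0.27*0.34 = 0.033726 + 0.178704 + 0.090882 + 0.081702 = 0.385014
Restricting to configurations with easy paper present: 0.178704 + 0.081702 = 0.260406.
Hence the posterior is 0.260406/0.385014 ≈ 0.6764.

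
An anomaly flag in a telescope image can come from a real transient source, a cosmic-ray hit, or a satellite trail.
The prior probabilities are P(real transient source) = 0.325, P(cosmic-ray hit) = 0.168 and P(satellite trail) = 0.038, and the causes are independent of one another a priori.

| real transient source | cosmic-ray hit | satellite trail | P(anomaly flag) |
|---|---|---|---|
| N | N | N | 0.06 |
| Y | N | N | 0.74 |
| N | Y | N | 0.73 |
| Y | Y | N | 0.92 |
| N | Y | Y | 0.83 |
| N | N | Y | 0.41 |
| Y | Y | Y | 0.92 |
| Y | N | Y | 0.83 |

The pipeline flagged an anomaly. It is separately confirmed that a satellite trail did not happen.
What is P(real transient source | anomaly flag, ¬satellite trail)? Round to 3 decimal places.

P(real transient source | anomaly flag, ¬satellite trail) ≈ 0.682

Weight on real transient source=true, given the evidence: 0.200096 + 0.050232 = 0.250328
Denominator P(anomaly flag | ¬satellite trail): 0.06·0.675·0.832 + 0.73·0.675·0.168 + 0.74·0.325·0.832 + 0.92·0.325·0.168 = 0.366806
P(real transient source | anomaly flag, ¬satellite trail) = 0.250328/0.366806 ≈ 0.682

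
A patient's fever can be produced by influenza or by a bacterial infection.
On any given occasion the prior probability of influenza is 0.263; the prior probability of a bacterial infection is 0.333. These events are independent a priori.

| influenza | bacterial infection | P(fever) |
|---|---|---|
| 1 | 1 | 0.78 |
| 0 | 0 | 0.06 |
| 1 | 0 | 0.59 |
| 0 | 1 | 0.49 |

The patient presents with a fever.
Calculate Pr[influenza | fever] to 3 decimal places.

Pr[influenza | fever] ≈ 0.534

Enumerate the 4 (influenza, bacterial infection) configurations and weight by the priors:
  P(fever) = 0.06·0.737·0.667 + 0.49·0.737·0.333 + 0.59·0.263·0.667 + 0.78·0.263·0.333
        = 0.029495 + 0.120256 + 0.103498 + 0.068312 = 0.321561
Configurations with influenza contribute 0.171810, so
  P(influenza | fever) = 0.171810 / 0.321561 ≈ 0.534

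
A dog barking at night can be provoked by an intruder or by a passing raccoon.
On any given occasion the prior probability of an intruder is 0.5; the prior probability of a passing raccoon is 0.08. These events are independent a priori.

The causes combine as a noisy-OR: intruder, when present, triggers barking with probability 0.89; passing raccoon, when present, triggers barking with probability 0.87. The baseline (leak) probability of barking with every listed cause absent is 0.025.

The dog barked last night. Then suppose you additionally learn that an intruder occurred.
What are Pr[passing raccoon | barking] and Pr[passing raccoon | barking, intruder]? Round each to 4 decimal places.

Under noisy-OR, P(barking | causes) = 1 − (1−0.025)·∏(1−qᵢ) over the active causes.
P(barking) = 0.025*0.5*0.92 + 0.87325*0.5*0.08 + 0.89275*0.5*0.92 + 0.986058*0.5*0.08 = 0.011500 + 0.034930 + 0.410665 + 0.039442 = 0.496537
The passing raccoon-present share is 0.034930 + 0.039442 = 0.074372.
So P(passing raccoon | barking) = 0.074372/0.496537 ≈ 0.1498.

Now condition on the additional information:
By total probability over both values of passing raccoon:
  P(barking | intruder) = 0.89275×0.92 + 0.986058×0.08
        = 0.821330 + 0.078885 = 0.900215
Keeping only the passing raccoon-present terms gives 0.078885, so
  P(passing raccoon | barking, intruder) = 0.078885 / 0.900215 ≈ 0.0876

Pr[passing raccoon | barking] ≈ 0.1498; Pr[passing raccoon | barking, intruder] ≈ 0.0876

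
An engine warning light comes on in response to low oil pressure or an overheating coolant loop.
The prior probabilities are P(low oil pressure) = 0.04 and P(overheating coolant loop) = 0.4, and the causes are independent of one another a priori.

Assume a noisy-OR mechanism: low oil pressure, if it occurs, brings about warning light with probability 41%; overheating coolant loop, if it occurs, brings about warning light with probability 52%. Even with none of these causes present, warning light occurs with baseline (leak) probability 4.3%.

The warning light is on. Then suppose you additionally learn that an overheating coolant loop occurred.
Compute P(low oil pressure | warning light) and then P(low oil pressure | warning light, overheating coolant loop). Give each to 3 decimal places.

P(low oil pressure | warning light) ≈ 0.087; P(low oil pressure | warning light, overheating coolant loop) ≈ 0.053

Under noisy-OR, P(warning light | causes) = 1 − (1−0.043)·∏(1−qᵢ) over the active causes.
Enumerate the 4 (low oil pressure, overheating coolant loop) configurations and weight by the priors:
  P(warning light) = 0.043*0.96*0.6 + 0.54064*0.96*0.4 + 0.43537*0.04*0.6 + 0.728978*0.04*0.4
        = 0.024768 + 0.207606 + 0.010449 + 0.011664 = 0.254487
Keeping only the low oil pressure-present terms gives 0.022113, so
  P(low oil pressure | warning light) = 0.022113 / 0.254487 ≈ 0.087

Now also conditioning on overheating coolant loop=true:
By total probability over both values of low oil pressure:
  P(warning light | overheating coolant loop) = 0.54064×0.96 + 0.728978×0.04
        = 0.519014 + 0.029159 = 0.548173
Keeping only the low oil pressure-present terms gives 0.029159, so
  P(low oil pressure | warning light, overheating coolant loop) = 0.029159 / 0.548173 ≈ 0.053
This is intercausal reasoning (explaining away): once overheating coolant loop accounts for the warning light, low oil pressure becomes less likely.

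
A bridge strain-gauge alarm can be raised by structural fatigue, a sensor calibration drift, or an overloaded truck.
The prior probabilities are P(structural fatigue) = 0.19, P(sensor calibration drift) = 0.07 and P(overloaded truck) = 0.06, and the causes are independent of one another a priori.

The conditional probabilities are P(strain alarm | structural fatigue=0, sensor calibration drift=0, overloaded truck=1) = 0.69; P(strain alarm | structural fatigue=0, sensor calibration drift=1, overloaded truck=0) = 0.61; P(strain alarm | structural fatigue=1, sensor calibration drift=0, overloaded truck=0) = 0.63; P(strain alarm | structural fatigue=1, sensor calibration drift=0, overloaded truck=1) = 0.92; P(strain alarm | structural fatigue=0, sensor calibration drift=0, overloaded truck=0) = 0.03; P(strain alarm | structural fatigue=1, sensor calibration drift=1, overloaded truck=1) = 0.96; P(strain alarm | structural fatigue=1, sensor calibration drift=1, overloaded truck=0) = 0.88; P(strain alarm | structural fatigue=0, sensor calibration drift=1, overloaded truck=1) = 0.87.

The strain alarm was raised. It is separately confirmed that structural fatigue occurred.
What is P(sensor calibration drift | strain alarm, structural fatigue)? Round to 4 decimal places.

Numerator (weight on configurations with sensor calibration drift): 0.057904 + 0.004032 = 0.061936
The normalizing constant is 0.63×0.93×0.94 + 0.92×0.93×0.06 + 0.88×0.07×0.94 + 0.96×0.07×0.06 = 0.664018
Posterior = 0.061936 / 0.664018 ≈ 0.0933

P(sensor calibration drift | strain alarm, structural fatigue) ≈ 0.0933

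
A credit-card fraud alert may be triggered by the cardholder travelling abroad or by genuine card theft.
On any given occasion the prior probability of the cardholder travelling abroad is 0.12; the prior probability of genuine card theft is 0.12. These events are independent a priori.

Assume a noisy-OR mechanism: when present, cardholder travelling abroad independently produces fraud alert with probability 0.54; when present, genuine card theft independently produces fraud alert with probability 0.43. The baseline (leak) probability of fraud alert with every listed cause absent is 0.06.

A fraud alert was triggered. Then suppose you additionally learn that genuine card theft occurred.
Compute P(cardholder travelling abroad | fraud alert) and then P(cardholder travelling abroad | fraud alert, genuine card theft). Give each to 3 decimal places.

P(cardholder travelling abroad | fraud alert) ≈ 0.426; P(cardholder travelling abroad | fraud alert, genuine card theft) ≈ 0.181

Under noisy-OR, P(fraud alert | causes) = 1 − (1−0.06)·∏(1−qᵢ) over the active causes.
P(fraud alert) = 0.06*0.88*0.88 + 0.4642*0.88*0.12 + 0.5676*0.12*0.88 + 0.753532*0.12*0.12 = 0.046464 + 0.049020 + 0.059939 + 0.010851 = 0.166274
Of this, 0.070790 comes from 0.059939 + 0.010851 (the cardholder travelling abroad=true cases).
P(cardholder travelling abroad | fraud alert) = 0.070790 / 0.166274 ≈ 0.426

Now condition on the additional information:
By total probability over both values of cardholder travelling abroad:
  P(fraud alert | genuine card theft) = 0.4642·0.88 + 0.753532·0.12
        = 0.408496 + 0.090424 = 0.498920
Keeping only the cardholder travelling abroad-present terms gives 0.090424, so
  P(cardholder travelling abroad | fraud alert, genuine card theft) = 0.090424 / 0.498920 ≈ 0.181
The drop from 0.426 to 0.181 is the explaining-away (discounting) effect.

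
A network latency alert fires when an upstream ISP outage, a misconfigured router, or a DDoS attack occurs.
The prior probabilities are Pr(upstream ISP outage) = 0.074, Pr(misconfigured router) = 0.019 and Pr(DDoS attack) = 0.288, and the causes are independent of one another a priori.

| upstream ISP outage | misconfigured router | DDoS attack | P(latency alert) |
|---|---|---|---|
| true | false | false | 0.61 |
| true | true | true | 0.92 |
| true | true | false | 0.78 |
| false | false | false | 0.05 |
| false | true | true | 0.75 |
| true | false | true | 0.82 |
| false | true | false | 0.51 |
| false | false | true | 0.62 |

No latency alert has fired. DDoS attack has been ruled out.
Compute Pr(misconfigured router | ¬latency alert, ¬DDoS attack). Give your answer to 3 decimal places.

P(¬latency alert | ¬DDoS attack) = 0.95×0.926×0.981 + 0.49×0.926×0.019 + 0.39×0.074×0.981 + 0.22×0.074×0.019 = 0.862986 + 0.008621 + 0.028312 + 0.000309 = 0.900228
Restricting to configurations with misconfigured router present: 0.008621 + 0.000309 = 0.008930.
Hence the posterior is 0.008930/0.900228 ≈ 0.010.

Pr(misconfigured router | ¬latency alert, ¬DDoS attack) ≈ 0.010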